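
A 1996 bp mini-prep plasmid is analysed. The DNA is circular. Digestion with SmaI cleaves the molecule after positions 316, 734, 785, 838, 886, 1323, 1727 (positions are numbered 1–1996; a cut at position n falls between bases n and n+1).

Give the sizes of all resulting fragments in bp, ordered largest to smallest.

Circular molecule, 7 cuts → 7 fragments:
  734 − 316 = 418 bp
  785 − 734 = 51 bp
  838 − 785 = 53 bp
  886 − 838 = 48 bp
  1323 − 886 = 437 bp
  1727 − 1323 = 404 bp
  wrap: 1996 − 1727 + 316 = 585 bp
Sorted largest to smallest: 585, 437, 418, 404, 53, 51, 48 bp.

585, 437, 418, 404, 53, 51, 48 bp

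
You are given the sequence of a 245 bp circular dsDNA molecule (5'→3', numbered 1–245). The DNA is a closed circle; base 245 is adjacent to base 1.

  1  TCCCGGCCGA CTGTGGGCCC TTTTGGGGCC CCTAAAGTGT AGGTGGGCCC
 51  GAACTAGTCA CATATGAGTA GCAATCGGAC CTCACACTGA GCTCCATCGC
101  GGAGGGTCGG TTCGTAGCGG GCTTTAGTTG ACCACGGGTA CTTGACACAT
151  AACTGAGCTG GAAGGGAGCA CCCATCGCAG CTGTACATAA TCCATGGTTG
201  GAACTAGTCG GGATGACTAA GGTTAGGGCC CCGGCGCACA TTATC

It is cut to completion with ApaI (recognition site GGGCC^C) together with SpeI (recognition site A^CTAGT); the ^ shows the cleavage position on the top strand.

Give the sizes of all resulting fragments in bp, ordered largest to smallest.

ApaI sites (GGGCCC) start at positions 15, 26, 45, 226.
ApaI cuts after base 5 of each site (before the last base), so after positions 19, 30, 49, 230.
SpeI sites (ACTAGT) start at positions 53, 203.
SpeI cuts after the first base of each site, so after positions 53, 203.
Combined cut positions: 19, 30, 49, 53, 203, 230.
Circular molecule, 6 cuts → 6 fragments:
  20–30 → 11 bp
  31–49 → 19 bp
  50–53 → 4 bp
  54–203 → 150 bp
  204–230 → 27 bp
  231–245 then 1–19 → 15 + 19 = 34 bp
Sorted largest to smallest: 150, 34, 27, 19, 11, 4 bp.

150, 34, 27, 19, 11, 4 bp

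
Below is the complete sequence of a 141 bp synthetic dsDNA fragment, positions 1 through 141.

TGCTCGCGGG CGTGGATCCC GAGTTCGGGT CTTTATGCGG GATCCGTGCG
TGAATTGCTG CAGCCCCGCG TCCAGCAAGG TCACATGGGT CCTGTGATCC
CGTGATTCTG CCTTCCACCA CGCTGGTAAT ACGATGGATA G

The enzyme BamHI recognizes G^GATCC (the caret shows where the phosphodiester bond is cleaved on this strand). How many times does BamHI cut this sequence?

GGATCC occurs starting at positions 14, 40.
BamHI cuts at 2 sites.

2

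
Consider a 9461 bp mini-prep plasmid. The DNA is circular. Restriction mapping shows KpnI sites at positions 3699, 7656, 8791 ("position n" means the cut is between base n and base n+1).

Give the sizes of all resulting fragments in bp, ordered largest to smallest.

4369, 3957, 1135 bp

Circular molecule, 3 cuts → 3 fragments:
  7656 − 3699 = 3957 bp
  8791 − 7656 = 1135 bp
  wrap: 9461 − 8791 + 3699 = 4369 bp
Sorted largest to smallest: 4369, 3957, 1135 bp.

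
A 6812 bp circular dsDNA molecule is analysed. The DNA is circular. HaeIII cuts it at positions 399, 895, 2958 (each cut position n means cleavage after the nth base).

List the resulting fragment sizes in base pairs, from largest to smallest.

Circular molecule, 3 cuts → 3 fragments:
  895 − 399 = 496 bp
  2958 − 895 = 2063 bp
  wrap: 6812 − 2958 + 399 = 4253 bp
Sorted largest to smallest: 4253, 2063, 496 bp.

4253, 2063, 496 bp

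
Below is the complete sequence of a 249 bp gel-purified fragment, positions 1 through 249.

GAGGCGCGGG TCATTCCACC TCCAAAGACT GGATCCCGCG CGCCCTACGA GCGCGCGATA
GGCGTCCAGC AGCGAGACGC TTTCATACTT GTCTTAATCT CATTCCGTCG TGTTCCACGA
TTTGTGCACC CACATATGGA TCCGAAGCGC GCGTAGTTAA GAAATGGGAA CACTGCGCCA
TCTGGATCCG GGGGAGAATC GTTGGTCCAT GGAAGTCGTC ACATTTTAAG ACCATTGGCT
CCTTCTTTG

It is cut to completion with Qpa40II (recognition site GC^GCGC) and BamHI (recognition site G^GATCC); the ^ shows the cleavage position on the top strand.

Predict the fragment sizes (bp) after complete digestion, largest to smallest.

Qpa40II sites (GCGCGC) start at positions 38, 51, 147.
Qpa40II cuts after base 2 of each site, so after positions 39, 52, 148.
BamHI sites (GGATCC) start at positions 31, 138, 184.
BamHI cuts after the first base of each site, so after positions 31, 138, 184.
Combined cut positions: 31, 39, 52, 138, 148, 184.
Linear molecule, 6 cuts → 7 fragments:
  1–31 → 31 bp
  32–39 → 8 bp
  40–52 → 13 bp
  53–138 → 86 bp
  139–148 → 10 bp
  149–184 → 36 bp
  185–249 → 65 bp
Sorted largest to smallest: 86, 65, 36, 31, 13, 10, 8 bp.

86, 65, 36, 31, 13, 10, 8 bp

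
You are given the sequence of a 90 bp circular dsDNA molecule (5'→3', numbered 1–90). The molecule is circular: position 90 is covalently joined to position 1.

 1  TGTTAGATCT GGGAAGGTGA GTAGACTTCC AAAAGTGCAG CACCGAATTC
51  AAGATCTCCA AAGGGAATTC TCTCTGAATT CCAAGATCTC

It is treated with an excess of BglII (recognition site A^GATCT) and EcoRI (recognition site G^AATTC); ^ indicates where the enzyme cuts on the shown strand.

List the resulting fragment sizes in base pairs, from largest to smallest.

40, 13, 11, 11, 8, 7 bp

BglII sites (AGATCT) start at positions 5, 52, 84.
BglII cuts after the first base of each site, so after positions 5, 52, 84.
EcoRI sites (GAATTC) start at positions 45, 65, 76.
EcoRI cuts after the first base of each site, so after positions 45, 65, 76.
Combined cut positions: 5, 45, 52, 65, 76, 84.
Circular molecule, 6 cuts → 6 fragments:
  6–45 → 40 bp
  46–52 → 7 bp
  53–65 → 13 bp
  66–76 → 11 bp
  77–84 → 8 bp
  85–90 then 1–5 → 6 + 5 = 11 bp
Sorted largest to smallest: 40, 13, 11, 11, 8, 7 bp.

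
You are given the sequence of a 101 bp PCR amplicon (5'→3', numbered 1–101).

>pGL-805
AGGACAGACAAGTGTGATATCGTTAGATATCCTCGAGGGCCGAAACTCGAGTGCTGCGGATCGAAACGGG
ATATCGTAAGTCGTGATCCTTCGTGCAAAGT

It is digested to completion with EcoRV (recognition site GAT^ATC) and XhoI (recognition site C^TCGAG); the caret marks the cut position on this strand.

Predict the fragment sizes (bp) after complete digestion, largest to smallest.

EcoRV sites (GATATC) start at positions 16, 26, 70.
EcoRV cuts after base 3 of each site, so after positions 18, 28, 72.
XhoI sites (CTCGAG) start at positions 32, 46.
XhoI cuts after the first base of each site, so after positions 32, 46.
Combined cut positions: 18, 28, 32, 46, 72.
Linear molecule, 5 cuts → 6 fragments:
  1–18 → 18 bp
  19–28 → 10 bp
  29–32 → 4 bp
  33–46 → 14 bp
  47–72 → 26 bp
  73–101 → 29 bp
Sorted largest to smallest: 29, 26, 18, 14, 10, 4 bp.

29, 26, 18, 14, 10, 4 bp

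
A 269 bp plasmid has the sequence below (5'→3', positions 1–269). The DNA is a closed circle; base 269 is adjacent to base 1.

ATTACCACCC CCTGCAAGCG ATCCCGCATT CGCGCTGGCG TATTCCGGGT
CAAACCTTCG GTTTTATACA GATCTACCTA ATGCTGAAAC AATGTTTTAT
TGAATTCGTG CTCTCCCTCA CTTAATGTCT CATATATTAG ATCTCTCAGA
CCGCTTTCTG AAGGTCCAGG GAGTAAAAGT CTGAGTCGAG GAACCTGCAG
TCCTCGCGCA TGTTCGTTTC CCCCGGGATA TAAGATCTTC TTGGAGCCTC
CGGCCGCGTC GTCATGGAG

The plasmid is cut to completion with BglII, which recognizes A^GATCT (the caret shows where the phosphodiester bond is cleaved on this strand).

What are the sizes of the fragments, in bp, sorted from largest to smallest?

106, 94, 69 bp

BglII sites (AGATCT) start at positions 70, 139, 233.
BglII cuts after the first base of each site, so after positions 70, 139, 233.
Circular molecule, 3 cuts → 3 fragments:
  71–139 → 69 bp
  140–233 → 94 bp
  234–269 then 1–70 → 36 + 70 = 106 bp
Sorted largest to smallest: 106, 94, 69 bp.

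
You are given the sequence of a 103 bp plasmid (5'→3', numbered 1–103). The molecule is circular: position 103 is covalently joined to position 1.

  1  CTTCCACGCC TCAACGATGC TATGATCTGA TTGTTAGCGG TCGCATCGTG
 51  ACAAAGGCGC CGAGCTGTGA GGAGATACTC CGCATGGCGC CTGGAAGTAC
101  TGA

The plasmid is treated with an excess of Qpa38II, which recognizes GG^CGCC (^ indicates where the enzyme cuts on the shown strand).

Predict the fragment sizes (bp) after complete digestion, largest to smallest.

73, 30 bp

Qpa38II sites (GGCGCC) start at positions 56, 86.
Qpa38II cuts after base 2 of each site, so after positions 57, 87.
Circular molecule, 2 cuts → 2 fragments:
  58–87 → 30 bp
  88–103 then 1–57 → 16 + 57 = 73 bp
Sorted largest to smallest: 73, 30 bp.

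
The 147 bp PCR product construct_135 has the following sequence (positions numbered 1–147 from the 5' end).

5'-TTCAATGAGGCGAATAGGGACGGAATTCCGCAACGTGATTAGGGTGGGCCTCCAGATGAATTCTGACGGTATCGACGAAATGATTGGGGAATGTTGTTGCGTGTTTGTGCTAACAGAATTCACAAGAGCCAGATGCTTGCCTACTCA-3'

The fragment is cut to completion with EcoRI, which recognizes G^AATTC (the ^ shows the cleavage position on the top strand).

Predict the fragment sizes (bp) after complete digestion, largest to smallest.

58, 35, 31, 23 bp

EcoRI sites (GAATTC) start at positions 23, 58, 116.
EcoRI cuts after the first base of each site, so after positions 23, 58, 116.
Linear molecule, 3 cuts → 4 fragments:
  1–23 → 23 bp
  24–58 → 35 bp
  59–116 → 58 bp
  117–147 → 31 bp
Sorted largest to smallest: 58, 35, 31, 23 bp.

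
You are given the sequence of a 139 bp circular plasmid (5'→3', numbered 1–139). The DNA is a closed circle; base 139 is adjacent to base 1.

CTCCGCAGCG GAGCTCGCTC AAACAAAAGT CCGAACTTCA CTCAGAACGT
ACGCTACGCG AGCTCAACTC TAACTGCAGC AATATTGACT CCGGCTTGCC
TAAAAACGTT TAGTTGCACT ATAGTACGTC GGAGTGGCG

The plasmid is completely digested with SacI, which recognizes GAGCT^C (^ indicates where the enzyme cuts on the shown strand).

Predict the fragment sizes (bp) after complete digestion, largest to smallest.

SacI sites (GAGCTC) start at positions 11, 60.
SacI cuts after base 5 of each site (before the last base), so after positions 15, 64.
Circular molecule, 2 cuts → 2 fragments:
  16–64 → 49 bp
  65–139 then 1–15 → 75 + 15 = 90 bp
Sorted largest to smallest: 90, 49 bp.

90, 49 bp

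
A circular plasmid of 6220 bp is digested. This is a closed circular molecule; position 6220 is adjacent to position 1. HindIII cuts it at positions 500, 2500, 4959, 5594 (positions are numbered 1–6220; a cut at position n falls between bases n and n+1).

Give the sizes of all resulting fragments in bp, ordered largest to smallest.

2459, 2000, 1126, 635 bp

Circular molecule, 4 cuts → 4 fragments:
  2500 − 500 = 2000 bp
  4959 − 2500 = 2459 bp
  5594 − 4959 = 635 bp
  wrap: 6220 − 5594 + 500 = 1126 bp
Sorted largest to smallest: 2459, 2000, 1126, 635 bp.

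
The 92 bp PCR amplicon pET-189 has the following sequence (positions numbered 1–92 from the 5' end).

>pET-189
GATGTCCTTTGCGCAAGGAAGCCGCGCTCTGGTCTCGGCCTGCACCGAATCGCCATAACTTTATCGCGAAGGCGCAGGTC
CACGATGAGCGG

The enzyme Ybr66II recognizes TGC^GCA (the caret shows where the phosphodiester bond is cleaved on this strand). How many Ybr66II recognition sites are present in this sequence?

1

TGCGCA occurs starting at position 10.
Ybr66II cuts at 1 site.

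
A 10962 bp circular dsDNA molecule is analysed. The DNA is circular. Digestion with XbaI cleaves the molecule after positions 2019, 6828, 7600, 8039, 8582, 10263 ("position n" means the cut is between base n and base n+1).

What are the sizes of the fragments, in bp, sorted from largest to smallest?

Circular molecule, 6 cuts → 6 fragments:
  6828 − 2019 = 4809 bp
  7600 − 6828 = 772 bp
  8039 − 7600 = 439 bp
  8582 − 8039 = 543 bp
  10263 − 8582 = 1681 bp
  wrap: 10962 − 10263 + 2019 = 2718 bp
Sorted largest to smallest: 4809, 2718, 1681, 772, 543, 439 bp.

4809, 2718, 1681, 772, 543, 439 bp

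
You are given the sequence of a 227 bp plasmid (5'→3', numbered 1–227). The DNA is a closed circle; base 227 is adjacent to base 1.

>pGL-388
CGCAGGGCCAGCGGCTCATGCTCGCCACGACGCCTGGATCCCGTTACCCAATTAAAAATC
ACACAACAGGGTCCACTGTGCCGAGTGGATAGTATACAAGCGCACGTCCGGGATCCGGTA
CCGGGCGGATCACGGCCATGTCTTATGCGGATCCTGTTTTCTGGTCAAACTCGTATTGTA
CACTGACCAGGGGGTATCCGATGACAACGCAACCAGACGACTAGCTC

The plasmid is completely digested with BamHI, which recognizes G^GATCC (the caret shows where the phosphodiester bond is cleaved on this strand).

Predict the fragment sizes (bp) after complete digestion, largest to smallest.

114, 75, 38 bp

BamHI sites (GGATCC) start at positions 36, 111, 149.
BamHI cuts after the first base of each site, so after positions 36, 111, 149.
Circular molecule, 3 cuts → 3 fragments:
  37–111 → 75 bp
  112–149 → 38 bp
  150–227 then 1–36 → 78 + 36 = 114 bp
Sorted largest to smallest: 114, 75, 38 bp.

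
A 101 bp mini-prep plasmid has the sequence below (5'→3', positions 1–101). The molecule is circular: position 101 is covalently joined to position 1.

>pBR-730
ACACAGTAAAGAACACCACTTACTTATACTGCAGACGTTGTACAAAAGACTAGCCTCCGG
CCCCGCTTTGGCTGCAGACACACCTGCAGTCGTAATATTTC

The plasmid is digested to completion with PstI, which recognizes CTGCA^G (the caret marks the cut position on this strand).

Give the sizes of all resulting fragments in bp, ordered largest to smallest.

46, 43, 12 bp

PstI sites (CTGCAG) start at positions 29, 72, 84.
PstI cuts after base 5 of each site (before the last base), so after positions 33, 76, 88.
Circular molecule, 3 cuts → 3 fragments:
  34–76 → 43 bp
  77–88 → 12 bp
  89–101 then 1–33 → 13 + 33 = 46 bp
Sorted largest to smallest: 46, 43, 12 bp.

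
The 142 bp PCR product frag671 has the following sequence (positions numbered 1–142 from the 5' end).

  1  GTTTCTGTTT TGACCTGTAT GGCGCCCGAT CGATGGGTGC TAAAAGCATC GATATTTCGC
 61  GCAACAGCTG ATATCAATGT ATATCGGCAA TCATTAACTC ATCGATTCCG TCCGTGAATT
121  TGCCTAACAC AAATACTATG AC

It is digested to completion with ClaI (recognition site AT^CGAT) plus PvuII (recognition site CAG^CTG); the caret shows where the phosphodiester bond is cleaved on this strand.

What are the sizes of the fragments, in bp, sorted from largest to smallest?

ClaI sites (ATCGAT) start at positions 29, 48, 101.
ClaI cuts after base 2 of each site, so after positions 30, 49, 102.
The PvuII site (CAGCTG) starts at position 65.
PvuII cuts after base 3 of each site, so after position 67.
Combined cut positions: 30, 49, 67, 102.
Linear molecule, 4 cuts → 5 fragments:
  1–30 → 30 bp
  31–49 → 19 bp
  50–67 → 18 bp
  68–102 → 35 bp
  103–142 → 40 bp
Sorted largest to smallest: 40, 35, 30, 19, 18 bp.

40, 35, 30, 19, 18 bp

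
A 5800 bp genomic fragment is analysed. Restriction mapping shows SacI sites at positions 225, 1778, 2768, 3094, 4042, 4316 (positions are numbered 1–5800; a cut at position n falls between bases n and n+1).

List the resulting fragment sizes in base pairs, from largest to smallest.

1553, 1484, 990, 948, 326, 274, 225 bp

Linear molecule, 6 cuts → 7 fragments:
  225 − 0 = 225 bp
  1778 − 225 = 1553 bp
  2768 − 1778 = 990 bp
  3094 − 2768 = 326 bp
  4042 − 3094 = 948 bp
  4316 − 4042 = 274 bp
  5800 − 4316 = 1484 bp
Sorted largest to smallest: 1553, 1484, 990, 948, 326, 274, 225 bp.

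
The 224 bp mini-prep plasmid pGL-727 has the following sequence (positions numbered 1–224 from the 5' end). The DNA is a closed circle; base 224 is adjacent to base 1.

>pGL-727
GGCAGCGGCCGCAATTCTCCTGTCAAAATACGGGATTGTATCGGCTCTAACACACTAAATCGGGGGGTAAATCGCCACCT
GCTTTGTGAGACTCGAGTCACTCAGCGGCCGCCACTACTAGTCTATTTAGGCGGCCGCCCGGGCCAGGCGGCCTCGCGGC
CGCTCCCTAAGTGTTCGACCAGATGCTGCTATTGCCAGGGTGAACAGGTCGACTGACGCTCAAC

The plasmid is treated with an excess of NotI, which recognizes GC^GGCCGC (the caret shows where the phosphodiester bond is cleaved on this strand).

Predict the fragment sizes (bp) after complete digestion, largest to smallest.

100, 73, 26, 25 bp

NotI sites (GCGGCCGC) start at positions 5, 105, 131, 156.
NotI cuts after base 2 of each site, so after positions 6, 106, 132, 157.
Circular molecule, 4 cuts → 4 fragments:
  7–106 → 100 bp
  107–132 → 26 bp
  133–157 → 25 bp
  158–224 then 1–6 → 67 + 6 = 73 bp
Sorted largest to smallest: 100, 73, 26, 25 bp.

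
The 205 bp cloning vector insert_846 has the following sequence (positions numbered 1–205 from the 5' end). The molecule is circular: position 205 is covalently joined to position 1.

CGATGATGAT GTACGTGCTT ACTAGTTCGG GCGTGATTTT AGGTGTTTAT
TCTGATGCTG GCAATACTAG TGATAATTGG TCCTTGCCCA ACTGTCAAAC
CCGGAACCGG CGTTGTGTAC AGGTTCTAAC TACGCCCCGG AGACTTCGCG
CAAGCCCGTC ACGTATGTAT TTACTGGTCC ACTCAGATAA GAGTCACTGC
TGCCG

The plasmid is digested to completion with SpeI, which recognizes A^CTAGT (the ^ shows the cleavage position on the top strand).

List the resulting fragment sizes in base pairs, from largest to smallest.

160, 45 bp

SpeI sites (ACTAGT) start at positions 21, 66.
SpeI cuts after the first base of each site, so after positions 21, 66.
Circular molecule, 2 cuts → 2 fragments:
  22–66 → 45 bp
  67–205 then 1–21 → 139 + 21 = 160 bp
Sorted largest to smallest: 160, 45 bp.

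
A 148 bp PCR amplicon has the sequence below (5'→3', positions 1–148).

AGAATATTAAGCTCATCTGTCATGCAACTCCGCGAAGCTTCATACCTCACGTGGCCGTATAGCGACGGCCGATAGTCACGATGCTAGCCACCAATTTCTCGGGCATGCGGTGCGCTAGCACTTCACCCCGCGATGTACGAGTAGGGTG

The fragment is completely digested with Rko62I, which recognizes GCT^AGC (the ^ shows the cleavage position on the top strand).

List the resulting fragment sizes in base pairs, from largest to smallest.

Rko62I sites (GCTAGC) start at positions 83, 114.
Rko62I cuts after base 3 of each site, so after positions 85, 116.
Linear molecule, 2 cuts → 3 fragments:
  1–85 → 85 bp
  86–116 → 31 bp
  117–148 → 32 bp
Sorted largest to smallest: 85, 32, 31 bp.

85, 32, 31 bp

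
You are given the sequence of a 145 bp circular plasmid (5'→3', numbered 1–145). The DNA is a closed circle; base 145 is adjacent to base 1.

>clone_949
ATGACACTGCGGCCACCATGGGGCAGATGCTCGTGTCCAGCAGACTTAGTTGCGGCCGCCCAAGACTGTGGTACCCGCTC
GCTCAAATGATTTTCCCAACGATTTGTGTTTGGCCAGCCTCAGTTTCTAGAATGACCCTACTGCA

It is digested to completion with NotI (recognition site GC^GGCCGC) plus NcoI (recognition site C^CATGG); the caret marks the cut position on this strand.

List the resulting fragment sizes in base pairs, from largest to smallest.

The NotI site (GCGGCCGC) starts at position 52.
NotI cuts after base 2 of each site, so after position 53.
The NcoI site (CCATGG) starts at position 16.
NcoI cuts after the first base of each site, so after position 16.
Combined cut positions: 16, 53.
Circular molecule, 2 cuts → 2 fragments:
  17–53 → 37 bp
  54–145 then 1–16 → 92 + 16 = 108 bp
Sorted largest to smallest: 108, 37 bp.

108, 37 bp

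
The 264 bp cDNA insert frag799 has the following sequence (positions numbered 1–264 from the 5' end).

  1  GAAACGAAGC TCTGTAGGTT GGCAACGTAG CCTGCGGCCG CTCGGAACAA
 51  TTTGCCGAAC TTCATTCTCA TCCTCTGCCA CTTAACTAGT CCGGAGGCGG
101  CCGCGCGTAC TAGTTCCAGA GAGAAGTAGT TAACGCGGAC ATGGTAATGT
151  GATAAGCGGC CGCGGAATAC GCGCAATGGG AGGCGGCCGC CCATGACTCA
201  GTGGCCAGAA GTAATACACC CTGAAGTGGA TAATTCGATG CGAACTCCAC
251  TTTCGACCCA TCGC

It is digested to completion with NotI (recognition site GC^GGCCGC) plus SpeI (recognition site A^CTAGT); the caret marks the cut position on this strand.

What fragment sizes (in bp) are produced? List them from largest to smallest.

NotI sites (GCGGCCGC) start at positions 34, 97, 156, 183.
NotI cuts after base 2 of each site, so after positions 35, 98, 157, 184.
SpeI sites (ACTAGT) start at positions 85, 109.
SpeI cuts after the first base of each site, so after positions 85, 109.
Combined cut positions: 35, 85, 98, 109, 157, 184.
Linear molecule, 6 cuts → 7 fragments:
  1–35 → 35 bp
  36–85 → 50 bp
  86–98 → 13 bp
  99–109 → 11 bp
  110–157 → 48 bp
  158–184 → 27 bp
  185–264 → 80 bp
Sorted largest to smallest: 80, 50, 48, 35, 27, 13, 11 bp.

80, 50, 48, 35, 27, 13, 11 bp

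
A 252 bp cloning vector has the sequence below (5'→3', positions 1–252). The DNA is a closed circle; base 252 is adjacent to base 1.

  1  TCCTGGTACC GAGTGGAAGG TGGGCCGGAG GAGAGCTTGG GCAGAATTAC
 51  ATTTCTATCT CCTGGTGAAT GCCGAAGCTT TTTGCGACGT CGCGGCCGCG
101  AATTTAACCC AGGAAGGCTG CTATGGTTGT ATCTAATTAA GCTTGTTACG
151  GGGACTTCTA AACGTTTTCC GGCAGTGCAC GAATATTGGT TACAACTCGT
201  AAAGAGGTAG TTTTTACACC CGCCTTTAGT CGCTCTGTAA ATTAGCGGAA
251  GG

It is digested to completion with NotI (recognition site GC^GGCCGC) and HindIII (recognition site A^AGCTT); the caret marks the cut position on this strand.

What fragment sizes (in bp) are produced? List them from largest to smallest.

The NotI site (GCGGCCGC) starts at position 92.
NotI cuts after base 2 of each site, so after position 93.
HindIII sites (AAGCTT) start at positions 75, 139.
HindIII cuts after the first base of each site, so after positions 75, 139.
Combined cut positions: 75, 93, 139.
Circular molecule, 3 cuts → 3 fragments:
  76–93 → 18 bp
  94–139 → 46 bp
  140–252 then 1–75 → 113 + 75 = 188 bp
Sorted largest to smallest: 188, 46, 18 bp.

188, 46, 18 bp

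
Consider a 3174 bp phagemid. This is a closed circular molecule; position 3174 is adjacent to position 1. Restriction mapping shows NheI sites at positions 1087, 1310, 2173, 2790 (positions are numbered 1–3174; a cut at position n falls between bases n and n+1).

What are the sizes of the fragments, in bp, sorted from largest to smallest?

1471, 863, 617, 223 bp

Circular molecule, 4 cuts → 4 fragments:
  1310 − 1087 = 223 bp
  2173 − 1310 = 863 bp
  2790 − 2173 = 617 bp
  wrap: 3174 − 2790 + 1087 = 1471 bp
Sorted largest to smallest: 1471, 863, 617, 223 bp.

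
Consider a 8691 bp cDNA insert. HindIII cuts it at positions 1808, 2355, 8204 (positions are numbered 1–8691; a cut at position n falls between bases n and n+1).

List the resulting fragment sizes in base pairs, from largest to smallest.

5849, 1808, 547, 487 bp

Linear molecule, 3 cuts → 4 fragments:
  1808 − 0 = 1808 bp
  2355 − 1808 = 547 bp
  8204 − 2355 = 5849 bp
  8691 − 8204 = 487 bp
Sorted largest to smallest: 5849, 1808, 547, 487 bp.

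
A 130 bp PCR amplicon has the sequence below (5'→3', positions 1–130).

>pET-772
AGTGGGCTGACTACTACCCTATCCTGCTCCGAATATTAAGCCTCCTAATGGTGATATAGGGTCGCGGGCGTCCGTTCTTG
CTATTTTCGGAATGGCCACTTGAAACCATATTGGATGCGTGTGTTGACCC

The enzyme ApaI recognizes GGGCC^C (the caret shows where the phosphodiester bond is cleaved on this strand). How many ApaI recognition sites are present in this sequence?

0

No occurrence of GGGCCC is present in the sequence.
ApaI does not cut: 0 sites.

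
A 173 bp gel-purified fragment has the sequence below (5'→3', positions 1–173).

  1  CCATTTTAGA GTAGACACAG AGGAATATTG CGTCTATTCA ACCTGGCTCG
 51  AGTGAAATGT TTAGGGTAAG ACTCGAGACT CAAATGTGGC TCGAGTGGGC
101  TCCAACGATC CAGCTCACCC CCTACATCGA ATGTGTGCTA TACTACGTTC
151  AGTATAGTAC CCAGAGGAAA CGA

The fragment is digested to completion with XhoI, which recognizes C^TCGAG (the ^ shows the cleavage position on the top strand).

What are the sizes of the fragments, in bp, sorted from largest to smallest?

83, 47, 25, 18 bp

XhoI sites (CTCGAG) start at positions 47, 72, 90.
XhoI cuts after the first base of each site, so after positions 47, 72, 90.
Linear molecule, 3 cuts → 4 fragments:
  1–47 → 47 bp
  48–72 → 25 bp
  73–90 → 18 bp
  91–173 → 83 bp
Sorted largest to smallest: 83, 47, 25, 18 bp.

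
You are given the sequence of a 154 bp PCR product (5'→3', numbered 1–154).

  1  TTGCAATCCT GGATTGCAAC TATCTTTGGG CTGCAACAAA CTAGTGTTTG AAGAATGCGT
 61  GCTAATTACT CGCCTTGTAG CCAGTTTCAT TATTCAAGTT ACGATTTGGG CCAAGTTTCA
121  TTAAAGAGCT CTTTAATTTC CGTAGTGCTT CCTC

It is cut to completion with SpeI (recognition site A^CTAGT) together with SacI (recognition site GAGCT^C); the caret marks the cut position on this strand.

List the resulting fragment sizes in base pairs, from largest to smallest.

The SpeI site (ACTAGT) starts at position 40.
SpeI cuts after the first base of each site, so after position 40.
The SacI site (GAGCTC) starts at position 126.
SacI cuts after base 5 of each site (before the last base), so after position 130.
Combined cut positions: 40, 130.
Linear molecule, 2 cuts → 3 fragments:
  1–40 → 40 bp
  41–130 → 90 bp
  131–154 → 24 bp
Sorted largest to smallest: 90, 40, 24 bp.

90, 40, 24 bp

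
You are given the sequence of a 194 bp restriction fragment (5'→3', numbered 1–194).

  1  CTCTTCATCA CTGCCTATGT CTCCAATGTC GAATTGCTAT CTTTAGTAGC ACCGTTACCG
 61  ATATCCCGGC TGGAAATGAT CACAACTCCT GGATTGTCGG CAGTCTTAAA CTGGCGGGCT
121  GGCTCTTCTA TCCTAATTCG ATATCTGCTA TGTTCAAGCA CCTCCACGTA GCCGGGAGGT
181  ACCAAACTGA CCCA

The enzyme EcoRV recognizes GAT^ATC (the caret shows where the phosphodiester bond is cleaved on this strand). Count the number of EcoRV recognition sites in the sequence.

GATATC occurs starting at positions 60, 140.
EcoRV cuts at 2 sites.

2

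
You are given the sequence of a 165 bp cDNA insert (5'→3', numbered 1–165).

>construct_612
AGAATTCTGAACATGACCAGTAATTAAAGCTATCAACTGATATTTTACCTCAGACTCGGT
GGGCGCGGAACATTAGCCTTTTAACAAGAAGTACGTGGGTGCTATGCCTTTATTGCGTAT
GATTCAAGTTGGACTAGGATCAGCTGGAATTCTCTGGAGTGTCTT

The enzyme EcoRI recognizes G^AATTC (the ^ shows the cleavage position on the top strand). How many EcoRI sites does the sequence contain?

2

GAATTC occurs starting at positions 2, 147.
EcoRI cuts at 2 sites.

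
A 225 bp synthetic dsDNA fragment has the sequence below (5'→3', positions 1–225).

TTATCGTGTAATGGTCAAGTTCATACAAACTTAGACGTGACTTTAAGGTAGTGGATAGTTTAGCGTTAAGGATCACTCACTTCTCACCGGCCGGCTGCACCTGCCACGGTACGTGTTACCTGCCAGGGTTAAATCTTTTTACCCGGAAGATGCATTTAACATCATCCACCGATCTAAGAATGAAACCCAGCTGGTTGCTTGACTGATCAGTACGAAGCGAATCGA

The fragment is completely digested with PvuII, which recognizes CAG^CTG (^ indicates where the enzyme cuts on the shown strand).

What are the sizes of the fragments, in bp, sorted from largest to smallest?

190, 35 bp

The PvuII site (CAGCTG) starts at position 188.
PvuII cuts after base 3 of each site, so after position 190.
Linear molecule, 1 cut → 2 fragments:
  1–190 → 190 bp
  191–225 → 35 bp
Sorted largest to smallest: 190, 35 bp.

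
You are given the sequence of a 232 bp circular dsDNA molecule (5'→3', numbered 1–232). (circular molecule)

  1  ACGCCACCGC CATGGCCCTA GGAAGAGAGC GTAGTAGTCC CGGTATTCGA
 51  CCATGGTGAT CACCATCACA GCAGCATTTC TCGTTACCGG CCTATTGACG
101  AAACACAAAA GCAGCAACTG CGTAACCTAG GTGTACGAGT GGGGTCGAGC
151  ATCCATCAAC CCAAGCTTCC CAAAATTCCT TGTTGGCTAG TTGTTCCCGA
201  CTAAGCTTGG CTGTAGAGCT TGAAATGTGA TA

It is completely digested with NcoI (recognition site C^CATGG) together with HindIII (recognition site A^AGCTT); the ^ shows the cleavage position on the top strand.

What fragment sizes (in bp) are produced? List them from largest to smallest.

NcoI sites (CCATGG) start at positions 10, 51.
NcoI cuts after the first base of each site, so after positions 10, 51.
HindIII sites (AAGCTT) start at positions 163, 203.
HindIII cuts after the first base of each site, so after positions 163, 203.
Combined cut positions: 10, 51, 163, 203.
Circular molecule, 4 cuts → 4 fragments:
  11–51 → 41 bp
  52–163 → 112 bp
  164–203 → 40 bp
  204–232 then 1–10 → 29 + 10 = 39 bp
Sorted largest to smallest: 112, 41, 40, 39 bp.

112, 41, 40, 39 bp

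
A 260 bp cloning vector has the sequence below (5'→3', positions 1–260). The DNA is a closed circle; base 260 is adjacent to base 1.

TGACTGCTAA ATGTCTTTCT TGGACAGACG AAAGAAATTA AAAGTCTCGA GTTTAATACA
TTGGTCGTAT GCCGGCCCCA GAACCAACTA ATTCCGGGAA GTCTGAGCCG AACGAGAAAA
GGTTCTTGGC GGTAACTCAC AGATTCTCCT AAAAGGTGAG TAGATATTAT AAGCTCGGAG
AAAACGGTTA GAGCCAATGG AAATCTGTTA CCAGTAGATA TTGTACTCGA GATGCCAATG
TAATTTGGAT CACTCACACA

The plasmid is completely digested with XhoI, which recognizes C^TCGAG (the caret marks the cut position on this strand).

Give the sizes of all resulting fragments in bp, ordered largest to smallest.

180, 80 bp

XhoI sites (CTCGAG) start at positions 46, 226.
XhoI cuts after the first base of each site, so after positions 46, 226.
Circular molecule, 2 cuts → 2 fragments:
  47–226 → 180 bp
  227–260 then 1–46 → 34 + 46 = 80 bp
Sorted largest to smallest: 180, 80 bp.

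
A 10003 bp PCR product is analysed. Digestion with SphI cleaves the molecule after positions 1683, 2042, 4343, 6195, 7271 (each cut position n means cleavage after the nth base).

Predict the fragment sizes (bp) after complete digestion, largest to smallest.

2732, 2301, 1852, 1683, 1076, 359 bp

Linear molecule, 5 cuts → 6 fragments:
  1683 − 0 = 1683 bp
  2042 − 1683 = 359 bp
  4343 − 2042 = 2301 bp
  6195 − 4343 = 1852 bp
  7271 − 6195 = 1076 bp
  10003 − 7271 = 2732 bp
Sorted largest to smallest: 2732, 2301, 1852, 1683, 1076, 359 bp.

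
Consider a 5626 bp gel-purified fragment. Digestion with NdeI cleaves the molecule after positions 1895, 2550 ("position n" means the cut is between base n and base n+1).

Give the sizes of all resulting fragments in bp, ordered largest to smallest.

3076, 1895, 655 bp

Linear molecule, 2 cuts → 3 fragments:
  1895 − 0 = 1895 bp
  2550 − 1895 = 655 bp
  5626 − 2550 = 3076 bp
Sorted largest to smallest: 3076, 1895, 655 bp.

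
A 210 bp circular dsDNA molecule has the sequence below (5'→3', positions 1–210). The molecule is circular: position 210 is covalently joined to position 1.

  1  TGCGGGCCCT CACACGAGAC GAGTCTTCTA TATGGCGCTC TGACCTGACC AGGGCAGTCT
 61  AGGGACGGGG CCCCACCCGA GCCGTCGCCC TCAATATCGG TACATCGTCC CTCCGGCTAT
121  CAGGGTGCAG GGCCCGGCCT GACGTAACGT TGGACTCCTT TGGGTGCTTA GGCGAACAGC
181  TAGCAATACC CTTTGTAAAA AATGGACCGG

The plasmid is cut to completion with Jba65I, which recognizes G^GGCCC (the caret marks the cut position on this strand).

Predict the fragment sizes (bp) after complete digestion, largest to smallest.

Jba65I sites (GGGCCC) start at positions 4, 68, 130.
Jba65I cuts after the first base of each site, so after positions 4, 68, 130.
Circular molecule, 3 cuts → 3 fragments:
  5–68 → 64 bp
  69–130 → 62 bp
  131–210 then 1–4 → 80 + 4 = 84 bp
Sorted largest to smallest: 84, 64, 62 bp.

84, 64, 62 bp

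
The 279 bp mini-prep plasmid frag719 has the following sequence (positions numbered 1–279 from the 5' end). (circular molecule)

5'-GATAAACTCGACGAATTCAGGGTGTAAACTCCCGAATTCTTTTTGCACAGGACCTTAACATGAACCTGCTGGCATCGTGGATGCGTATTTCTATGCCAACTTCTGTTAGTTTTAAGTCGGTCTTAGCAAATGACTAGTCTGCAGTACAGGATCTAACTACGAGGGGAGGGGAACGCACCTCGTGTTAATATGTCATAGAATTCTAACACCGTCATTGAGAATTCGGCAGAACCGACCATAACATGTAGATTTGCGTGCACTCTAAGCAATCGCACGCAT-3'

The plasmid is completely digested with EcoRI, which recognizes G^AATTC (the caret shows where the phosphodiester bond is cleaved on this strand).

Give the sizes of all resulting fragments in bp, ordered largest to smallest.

EcoRI sites (GAATTC) start at positions 13, 34, 198, 219.
EcoRI cuts after the first base of each site, so after positions 13, 34, 198, 219.
Circular molecule, 4 cuts → 4 fragments:
  14–34 → 21 bp
  35–198 → 164 bp
  199–219 → 21 bp
  220–279 then 1–13 → 60 + 13 = 73 bp
Sorted largest to smallest: 164, 73, 21, 21 bp.

164, 73, 21, 21 bp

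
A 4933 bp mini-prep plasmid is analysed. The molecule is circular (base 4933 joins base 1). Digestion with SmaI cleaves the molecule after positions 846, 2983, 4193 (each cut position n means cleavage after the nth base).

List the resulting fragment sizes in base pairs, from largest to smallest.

2137, 1586, 1210 bp

Circular molecule, 3 cuts → 3 fragments:
  2983 − 846 = 2137 bp
  4193 − 2983 = 1210 bp
  wrap: 4933 − 4193 + 846 = 1586 bp
Sorted largest to smallest: 2137, 1586, 1210 bp.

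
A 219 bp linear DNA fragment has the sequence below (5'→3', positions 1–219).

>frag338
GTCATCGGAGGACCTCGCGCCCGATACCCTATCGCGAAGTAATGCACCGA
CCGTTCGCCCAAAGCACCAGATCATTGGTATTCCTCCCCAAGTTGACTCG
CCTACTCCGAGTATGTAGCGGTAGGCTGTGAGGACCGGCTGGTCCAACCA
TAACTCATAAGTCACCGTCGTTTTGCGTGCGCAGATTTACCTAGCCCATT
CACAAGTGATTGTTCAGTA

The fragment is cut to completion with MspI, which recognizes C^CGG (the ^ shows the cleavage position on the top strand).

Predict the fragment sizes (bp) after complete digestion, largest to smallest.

135, 84 bp

The MspI site (CCGG) starts at position 135.
MspI cuts after the first base of each site, so after position 135.
Linear molecule, 1 cut → 2 fragments:
  1–135 → 135 bp
  136–219 → 84 bp
Sorted largest to smallest: 135, 84 bp.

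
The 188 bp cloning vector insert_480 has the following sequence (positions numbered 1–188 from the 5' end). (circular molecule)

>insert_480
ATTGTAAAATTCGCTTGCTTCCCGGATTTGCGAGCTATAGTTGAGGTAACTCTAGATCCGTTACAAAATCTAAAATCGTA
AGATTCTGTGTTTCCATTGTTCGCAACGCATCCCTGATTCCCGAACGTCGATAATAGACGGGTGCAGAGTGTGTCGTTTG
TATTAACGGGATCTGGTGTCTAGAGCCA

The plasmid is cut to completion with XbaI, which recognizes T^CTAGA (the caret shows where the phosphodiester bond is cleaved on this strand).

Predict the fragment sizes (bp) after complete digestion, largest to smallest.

128, 60 bp

XbaI sites (TCTAGA) start at positions 51, 179.
XbaI cuts after the first base of each site, so after positions 51, 179.
Circular molecule, 2 cuts → 2 fragments:
  52–179 → 128 bp
  180–188 then 1–51 → 9 + 51 = 60 bp
Sorted largest to smallest: 128, 60 bp.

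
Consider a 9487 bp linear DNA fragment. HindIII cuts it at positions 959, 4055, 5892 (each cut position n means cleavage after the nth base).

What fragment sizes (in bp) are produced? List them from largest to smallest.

Linear molecule, 3 cuts → 4 fragments:
  959 − 0 = 959 bp
  4055 − 959 = 3096 bp
  5892 − 4055 = 1837 bp
  9487 − 5892 = 3595 bp
Sorted largest to smallest: 3595, 3096, 1837, 959 bp.

3595, 3096, 1837, 959 bp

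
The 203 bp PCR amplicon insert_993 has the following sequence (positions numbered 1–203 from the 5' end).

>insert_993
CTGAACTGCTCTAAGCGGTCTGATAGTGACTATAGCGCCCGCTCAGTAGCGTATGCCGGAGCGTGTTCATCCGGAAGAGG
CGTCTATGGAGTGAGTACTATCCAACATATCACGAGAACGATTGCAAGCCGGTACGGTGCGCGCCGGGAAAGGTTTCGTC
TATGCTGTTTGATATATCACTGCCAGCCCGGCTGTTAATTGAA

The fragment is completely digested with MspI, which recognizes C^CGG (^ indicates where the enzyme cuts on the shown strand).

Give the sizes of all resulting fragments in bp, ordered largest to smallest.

MspI sites (CCGG) start at positions 56, 71, 129, 144, 188.
MspI cuts after the first base of each site, so after positions 56, 71, 129, 144, 188.
Linear molecule, 5 cuts → 6 fragments:
  1–56 → 56 bp
  57–71 → 15 bp
  72–129 → 58 bp
  130–144 → 15 bp
  145–188 → 44 bp
  189–203 → 15 bp
Sorted largest to smallest: 58, 56, 44, 15, 15, 15 bp.

58, 56, 44, 15, 15, 15 bp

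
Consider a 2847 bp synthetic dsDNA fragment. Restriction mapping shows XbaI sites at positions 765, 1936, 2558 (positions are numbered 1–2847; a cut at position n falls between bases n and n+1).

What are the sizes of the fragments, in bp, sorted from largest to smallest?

1171, 765, 622, 289 bp

Linear molecule, 3 cuts → 4 fragments:
  765 − 0 = 765 bp
  1936 − 765 = 1171 bp
  2558 − 1936 = 622 bp
  2847 − 2558 = 289 bp
Sorted largest to smallest: 1171, 765, 622, 289 bp.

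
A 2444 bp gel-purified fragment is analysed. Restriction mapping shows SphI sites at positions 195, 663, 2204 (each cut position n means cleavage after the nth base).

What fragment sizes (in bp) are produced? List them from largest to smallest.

Linear molecule, 3 cuts → 4 fragments:
  195 − 0 = 195 bp
  663 − 195 = 468 bp
  2204 − 663 = 1541 bp
  2444 − 2204 = 240 bp
Sorted largest to smallest: 1541, 468, 240, 195 bp.

1541, 468, 240, 195 bp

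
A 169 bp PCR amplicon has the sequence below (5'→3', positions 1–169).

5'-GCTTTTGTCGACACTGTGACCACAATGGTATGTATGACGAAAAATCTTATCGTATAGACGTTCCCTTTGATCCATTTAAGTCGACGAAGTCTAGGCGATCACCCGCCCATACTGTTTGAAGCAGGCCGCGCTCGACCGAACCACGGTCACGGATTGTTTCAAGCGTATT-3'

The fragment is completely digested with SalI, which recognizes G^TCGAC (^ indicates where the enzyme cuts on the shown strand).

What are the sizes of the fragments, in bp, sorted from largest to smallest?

89, 73, 7 bp

SalI sites (GTCGAC) start at positions 7, 80.
SalI cuts after the first base of each site, so after positions 7, 80.
Linear molecule, 2 cuts → 3 fragments:
  1–7 → 7 bp
  8–80 → 73 bp
  81–169 → 89 bp
Sorted largest to smallest: 89, 73, 7 bp.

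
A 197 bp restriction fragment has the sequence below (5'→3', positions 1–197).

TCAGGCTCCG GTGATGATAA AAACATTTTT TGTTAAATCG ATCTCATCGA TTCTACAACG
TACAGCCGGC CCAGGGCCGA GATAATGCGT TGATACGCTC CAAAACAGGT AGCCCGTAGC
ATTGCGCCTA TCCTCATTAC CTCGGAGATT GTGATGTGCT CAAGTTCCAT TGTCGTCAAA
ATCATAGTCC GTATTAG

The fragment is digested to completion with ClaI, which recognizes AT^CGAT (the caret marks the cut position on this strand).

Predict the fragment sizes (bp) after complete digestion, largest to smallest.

150, 38, 9 bp

ClaI sites (ATCGAT) start at positions 37, 46.
ClaI cuts after base 2 of each site, so after positions 38, 47.
Linear molecule, 2 cuts → 3 fragments:
  1–38 → 38 bp
  39–47 → 9 bp
  48–197 → 150 bp
Sorted largest to smallest: 150, 38, 9 bp.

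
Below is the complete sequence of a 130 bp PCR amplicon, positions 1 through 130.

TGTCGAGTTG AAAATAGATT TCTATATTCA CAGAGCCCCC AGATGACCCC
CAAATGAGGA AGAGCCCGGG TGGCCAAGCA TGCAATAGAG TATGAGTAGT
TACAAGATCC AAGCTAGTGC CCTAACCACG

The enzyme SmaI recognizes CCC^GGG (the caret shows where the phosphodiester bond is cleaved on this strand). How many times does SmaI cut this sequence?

CCCGGG occurs starting at position 65.
SmaI cuts at 1 site.

1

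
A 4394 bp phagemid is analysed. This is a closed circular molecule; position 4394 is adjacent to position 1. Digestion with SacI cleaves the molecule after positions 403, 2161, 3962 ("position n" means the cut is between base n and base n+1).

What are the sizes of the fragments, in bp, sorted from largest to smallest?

Circular molecule, 3 cuts → 3 fragments:
  2161 − 403 = 1758 bp
  3962 − 2161 = 1801 bp
  wrap: 4394 − 3962 + 403 = 835 bp
Sorted largest to smallest: 1801, 1758, 835 bp.

1801, 1758, 835 bp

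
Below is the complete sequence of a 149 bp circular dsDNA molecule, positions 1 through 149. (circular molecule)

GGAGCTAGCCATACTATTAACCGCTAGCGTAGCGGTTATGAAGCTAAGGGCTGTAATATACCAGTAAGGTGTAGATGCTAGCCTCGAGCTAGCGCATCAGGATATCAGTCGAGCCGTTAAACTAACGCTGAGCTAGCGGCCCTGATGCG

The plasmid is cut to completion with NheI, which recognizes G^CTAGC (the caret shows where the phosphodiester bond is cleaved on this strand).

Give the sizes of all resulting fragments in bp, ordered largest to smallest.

NheI sites (GCTAGC) start at positions 4, 23, 77, 88, 132.
NheI cuts after the first base of each site, so after positions 4, 23, 77, 88, 132.
Circular molecule, 5 cuts → 5 fragments:
  5–23 → 19 bp
  24–77 → 54 bp
  78–88 → 11 bp
  89–132 → 44 bp
  133–149 then 1–4 → 17 + 4 = 21 bp
Sorted largest to smallest: 54, 44, 21, 19, 11 bp.

54, 44, 21, 19, 11 bp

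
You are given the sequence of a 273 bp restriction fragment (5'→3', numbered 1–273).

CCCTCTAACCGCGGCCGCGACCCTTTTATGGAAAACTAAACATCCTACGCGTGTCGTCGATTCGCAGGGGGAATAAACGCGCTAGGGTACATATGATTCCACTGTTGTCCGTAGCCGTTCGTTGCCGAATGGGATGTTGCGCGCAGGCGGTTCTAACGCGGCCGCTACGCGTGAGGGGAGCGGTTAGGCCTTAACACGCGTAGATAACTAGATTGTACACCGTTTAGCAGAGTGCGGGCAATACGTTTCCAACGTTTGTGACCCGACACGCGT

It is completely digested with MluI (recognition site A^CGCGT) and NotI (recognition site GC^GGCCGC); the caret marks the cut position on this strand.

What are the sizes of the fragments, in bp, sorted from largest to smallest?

MluI sites (ACGCGT) start at positions 47, 167, 196, 268.
MluI cuts after the first base of each site, so after positions 47, 167, 196, 268.
NotI sites (GCGGCCGC) start at positions 11, 158.
NotI cuts after base 2 of each site, so after positions 12, 159.
Combined cut positions: 12, 47, 159, 167, 196, 268.
Linear molecule, 6 cuts → 7 fragments:
  1–12 → 12 bp
  13–47 → 35 bp
  48–159 → 112 bp
  160–167 → 8 bp
  168–196 → 29 bp
  197–268 → 72 bp
  269–273 → 5 bp
Sorted largest to smallest: 112, 72, 35, 29, 12, 8, 5 bp.

112, 72, 35, 29, 12, 8, 5 bp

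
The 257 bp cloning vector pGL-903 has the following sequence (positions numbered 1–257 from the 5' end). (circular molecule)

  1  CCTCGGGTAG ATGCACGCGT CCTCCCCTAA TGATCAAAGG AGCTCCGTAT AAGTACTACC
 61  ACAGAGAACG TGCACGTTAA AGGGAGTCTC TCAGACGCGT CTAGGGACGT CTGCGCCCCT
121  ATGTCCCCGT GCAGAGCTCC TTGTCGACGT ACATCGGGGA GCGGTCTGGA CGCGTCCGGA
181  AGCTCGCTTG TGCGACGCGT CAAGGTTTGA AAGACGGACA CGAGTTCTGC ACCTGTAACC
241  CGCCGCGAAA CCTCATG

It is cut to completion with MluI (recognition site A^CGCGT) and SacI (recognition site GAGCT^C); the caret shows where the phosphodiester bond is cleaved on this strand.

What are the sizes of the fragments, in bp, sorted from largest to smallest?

77, 51, 43, 32, 29, 25 bp

MluI sites (ACGCGT) start at positions 15, 95, 170, 195.
MluI cuts after the first base of each site, so after positions 15, 95, 170, 195.
SacI sites (GAGCTC) start at positions 40, 134.
SacI cuts after base 5 of each site (before the last base), so after positions 44, 138.
Combined cut positions: 15, 44, 95, 138, 170, 195.
Circular molecule, 6 cuts → 6 fragments:
  16–44 → 29 bp
  45–95 → 51 bp
  96–138 → 43 bp
  139–170 → 32 bp
  171–195 → 25 bp
  196–257 then 1–15 → 62 + 15 = 77 bp
Sorted largest to smallest: 77, 51, 43, 32, 29, 25 bp.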